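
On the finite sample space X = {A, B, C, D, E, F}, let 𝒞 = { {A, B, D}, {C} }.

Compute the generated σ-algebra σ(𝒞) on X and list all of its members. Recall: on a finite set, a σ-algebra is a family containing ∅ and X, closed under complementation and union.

Start: 𝒞 ∪ {∅, X} = { {}, {C}, {A, B, D}, X }.
Step 1: +3 →
  {C, E, F}  = ᶜ of {A, B, D}
  {A, B, C, D}  = {C} ∪ {A, B, D}
  {A, B, D, E, F}  = ᶜ of {C}
  — 7 sets.
Step 2: +1 →
  {E, F}  = ᶜ of {A, B, C, D}
  — 8 sets.
Step 3: stable.

Therefore σ(𝒞) = { {}, {C}, {E, F}, {A, B, D}, {C, E, F}, {A, B, C, D}, {A, B, D, E, F}, X } (|σ(𝒞)| = 8).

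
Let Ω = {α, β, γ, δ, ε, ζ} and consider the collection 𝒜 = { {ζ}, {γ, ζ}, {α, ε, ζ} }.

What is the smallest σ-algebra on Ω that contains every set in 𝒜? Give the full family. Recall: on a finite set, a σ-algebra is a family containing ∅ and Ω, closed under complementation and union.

Begin from { {}, {ζ}, {γ, ζ}, {α, ε, ζ}, Ω } (that is, 𝒜 plus ∅ and Ω).
Pass 1 adds 4:
  {β, γ, δ}  = Ω∖{α, ε, ζ}
  {α, β, δ, ε}  = Ω∖{γ, ζ}
  {α, γ, ε, ζ}  = {α, ε, ζ} ∪ {γ, ζ}
  {α, β, γ, δ, ε}  = Ω∖{ζ}
Pass 2. New:
  {β, δ}  = Ω∖{α, γ, ε, ζ}
  {β, γ, δ, ζ}  = {β, γ, δ} ∪ {ζ}
  {α, β, δ, ε, ζ}  = {α, β, δ, ε} ∪ {ζ}
Pass 3: +3 →
  {γ}  = Ω∖{α, β, δ, ε, ζ}
  {α, ε}  = Ω∖{β, γ, δ, ζ}
  {β, δ, ζ}  = {β, δ} ∪ {ζ}
Pass 4: +1 →
  {α, γ, ε}  = Ω∖{β, δ, ζ}
Pass 5 adds nothing — fixpoint reached.

Therefore σ(𝒜) = { {}, {γ}, {ζ}, {α, ε}, {β, δ}, {γ, ζ}, {α, γ, ε}, {α, ε, ζ}, {β, γ, δ}, {β, δ, ζ}, {α, β, δ, ε}, {α, γ, ε, ζ}, {β, γ, δ, ζ}, {α, β, γ, δ, ε}, {α, β, δ, ε, ζ}, Ω } (|σ(𝒜)| = 16).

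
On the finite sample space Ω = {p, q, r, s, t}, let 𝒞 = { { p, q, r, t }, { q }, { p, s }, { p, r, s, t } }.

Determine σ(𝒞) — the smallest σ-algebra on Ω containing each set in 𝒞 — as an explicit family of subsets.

Answer: σ(𝒞) = { {  }, { p }, { q }, { s }, { p, q }, { p, s }, { q, s }, { r, t }, { p, q, s }, { p, r, t }, { q, r, t }, { r, s, t }, { p, q, r, t }, { p, r, s, t }, { q, r, s, t }, Ω }

Derivation:
Initial family (6 sets): { {  }, { q }, { p, s }, { p, q, r, t }, { p, r, s, t }, Ω }.
Round 1. New:
  { s }  = ᶜ of { p, q, r, t }
  { p, q, s }  = { p, s } ∪ { q }
  { q, r, t }  = ᶜ of { p, s }
  |family| = 9
Round 2: +3 →
  { q, s }  = { q } ∪ { s }
  { r, t }  = ᶜ of { p, q, s }
  { q, r, s, t }  = { q, r, t } ∪ { s }
  |family| = 12
Round 3 adds 3:
  { p }  = ᶜ of { q, r, s, t }
  { p, r, t }  = ᶜ of { q, s }
  { r, s, t }  = { s } ∪ { r, t }
  |family| = 15
Round 4 adds 1:
  { p, q }  = ᶜ of { r, s, t }
  |family| = 16
Round 5 adds nothing — fixpoint reached.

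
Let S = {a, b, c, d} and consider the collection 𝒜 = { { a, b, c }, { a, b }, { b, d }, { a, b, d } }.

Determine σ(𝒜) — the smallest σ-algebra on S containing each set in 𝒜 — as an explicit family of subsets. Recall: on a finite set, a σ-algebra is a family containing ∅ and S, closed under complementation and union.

Begin from { {}, { a, b }, { b, d }, { a, b, c }, { a, b, d }, S } (that is, 𝒜 plus ∅ and S).
Pass 1: +4 →
  { c }  = S∖{ a, b, d }
  { d }  = S∖{ a, b, c }
  { a, c }  = S∖{ b, d }
  { c, d }  = S∖{ a, b }
  [10 total]
Pass 2: 2 new —
  { a, c, d }  = { c, d } ∪ { a, c }
  { b, c, d }  = { c, d } ∪ { b, d }
  [12 total]
Pass 3: 2 new —
  { a }  = S∖{ b, c, d }
  { b }  = S∖{ a, c, d }
  [14 total]
Pass 4: +2 →
  { a, d }  = { d } ∪ { a }
  { b, c }  = { c } ∪ { b }
  [16 total]
Pass 5: stable.

|σ(𝒜)| = 16.  σ(𝒜) = { {}, { a }, { b }, { c }, { d }, { a, b }, { a, c }, { a, d }, { b, c }, { b, d }, { c, d }, { a, b, c }, { a, b, d }, { a, c, d }, { b, c, d }, S }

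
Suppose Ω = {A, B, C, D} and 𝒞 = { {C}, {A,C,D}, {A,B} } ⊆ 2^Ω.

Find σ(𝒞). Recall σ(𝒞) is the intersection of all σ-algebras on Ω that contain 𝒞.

Begin from { ∅, {C}, {A,B}, {A,C,D}, Ω } (that is, 𝒞 plus ∅ and Ω).
Step 1: 4 new —
  {B}  = ᶜ of {A,C,D}
  {C,D}  = ᶜ of {A,B}
  {A,B,C}  = {C} ∪ {A,B}
  {A,B,D}  = ᶜ of {C}
  |family| = 9
Step 2: 3 new —
  {D}  = ᶜ of {A,B,C}
  {B,C}  = {B} ∪ {C}
  {B,C,D}  = {C,D} ∪ {B}
  |family| = 12
Step 3: +3 →
  {A}  = ᶜ of {B,C,D}
  {A,D}  = ᶜ of {B,C}
  {B,D}  = {D} ∪ {B}
  |family| = 15
Step 4. New:
  {A,C}  = ᶜ of {B,D}
  |family| = 16
Step 5: already closed under ᶜ and ∪.

Hence σ(𝒞) has 16 members: { ∅, {A}, {B}, {C}, {D}, {A,B}, {A,C}, {A,D}, {B,C}, {B,D}, {C,D}, {A,B,C}, {A,B,D}, {A,C,D}, {B,C,D}, Ω }.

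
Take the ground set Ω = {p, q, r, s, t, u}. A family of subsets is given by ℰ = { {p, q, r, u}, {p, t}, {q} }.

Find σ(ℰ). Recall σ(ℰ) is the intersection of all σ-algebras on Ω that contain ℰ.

Answer: σ(ℰ) = { ∅, {p}, {q}, {s}, {t}, {p, q}, {p, s}, {p, t}, {q, s}, {q, t}, {r, u}, {s, t}, {p, q, s}, {p, q, t}, {p, r, u}, {p, s, t}, {q, r, u}, {q, s, t}, {r, s, u}, {r, t, u}, {p, q, r, u}, {p, q, s, t}, {p, r, s, u}, {p, r, t, u}, {q, r, s, u}, {q, r, t, u}, {r, s, t, u}, {p, q, r, s, u}, {p, q, r, t, u}, {p, r, s, t, u}, {q, r, s, t, u}, Ω }

Check:
Initial family (5 sets): { ∅, {q}, {p, t}, {p, q, r, u}, Ω }.
Pass 1: 5 new —
  {s, t}  = {p, q, r, u}ᶜ
  {p, q, t}  = {p, t} ∪ {q}
  {q, r, s, u}  = {p, t}ᶜ
  {p, q, r, t, u}  = {p, t} ∪ {p, q, r, u}
  {p, r, s, t, u}  = {q}ᶜ
  (now 10)
Pass 2 adds 7:
  {s}  = {p, q, r, t, u}ᶜ
  {p, s, t}  = {s, t} ∪ {p, t}
  {q, s, t}  = {q} ∪ {s, t}
  {r, s, u}  = {p, q, t}ᶜ
  {p, q, s, t}  = {s, t} ∪ {p, q, t}
  {p, q, r, s, u}  = {p, q, r, u} ∪ {q, r, s, u}
  {q, r, s, t, u}  = {s, t} ∪ {q, r, s, u}
  (now 17)
Pass 3. New:
  {p}  = {q, r, s, t, u}ᶜ
  {t}  = {p, q, r, s, u}ᶜ
  {q, s}  = {s} ∪ {q}
  {r, u}  = {p, q, s, t}ᶜ
  {p, r, u}  = {q, s, t}ᶜ
  {q, r, u}  = {p, s, t}ᶜ
  {r, s, t, u}  = {s, t} ∪ {r, s, u}
  (now 24)
Pass 4. New:
  {p, q}  = {r, s, t, u}ᶜ
  {p, s}  = {p} ∪ {s}
  {q, t}  = {q} ∪ {t}
  {p, q, s}  = {p} ∪ {q, s}
  {r, t, u}  = {t} ∪ {r, u}
  {p, r, s, u}  = {p} ∪ {r, s, u}
  {p, r, t, u}  = {q, s}ᶜ
  {q, r, t, u}  = {q, r, u} ∪ {t}
  (now 32)
Pass 5: stable.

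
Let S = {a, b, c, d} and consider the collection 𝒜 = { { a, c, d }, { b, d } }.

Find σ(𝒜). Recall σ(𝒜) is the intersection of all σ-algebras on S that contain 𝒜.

Begin from { ∅, { b, d }, { a, c, d }, S } (that is, 𝒜 plus ∅ and S).
Iteration 1: 2 new —
  { b }  = complement { a, c, d }
  { a, c }  = complement { b, d }
  [6 total]
Iteration 2: 1 new —
  { a, b, c }  = { a, c } ∪ { b }
  [7 total]
Iteration 3 (1 new):
  { d }  = complement { a, b, c }
  [8 total]
Iteration 4: closed — nothing new.

|σ(𝒜)| = 8.  σ(𝒜) = { ∅, { b }, { d }, { a, c }, { b, d }, { a, b, c }, { a, c, d }, S }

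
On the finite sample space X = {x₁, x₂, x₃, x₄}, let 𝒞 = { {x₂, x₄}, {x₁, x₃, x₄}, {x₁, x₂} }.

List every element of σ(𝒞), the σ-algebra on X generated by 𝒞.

σ(𝒞) (16 sets): { {}, {x₁}, {x₂}, {x₃}, {x₄}, {x₁, x₂}, {x₁, x₃}, {x₁, x₄}, {x₂, x₃}, {x₂, x₄}, {x₃, x₄}, {x₁, x₂, x₃}, {x₁, x₂, x₄}, {x₁, x₃, x₄}, {x₂, x₃, x₄}, X }

Derivation:
Seed the family with 𝒞 together with ∅ and X: { {}, {x₁, x₂}, {x₂, x₄}, {x₁, x₃, x₄}, X }.
Iteration 1 adds 4:
  {x₂}  = {x₁, x₃, x₄}ᶜ
  {x₁, x₃}  = {x₂, x₄}ᶜ
  {x₃, x₄}  = {x₁, x₂}ᶜ
  {x₁, x₂, x₄}  = {x₁, x₂} ∪ {x₂, x₄}
  (now 9)
Iteration 2: 3 new —
  {x₃}  = {x₁, x₂, x₄}ᶜ
  {x₁, x₂, x₃}  = {x₁, x₂} ∪ {x₁, x₃}
  {x₂, x₃, x₄}  = {x₃, x₄} ∪ {x₂}
  (now 12)
Iteration 3 (3 new):
  {x₁}  = {x₂, x₃, x₄}ᶜ
  {x₄}  = {x₁, x₂, x₃}ᶜ
  {x₂, x₃}  = {x₃} ∪ {x₂}
  (now 15)
Iteration 4 (1 new):
  {x₁, x₄}  = {x₂, x₃}ᶜ
  (now 16)
Iteration 5 adds nothing — fixpoint reached.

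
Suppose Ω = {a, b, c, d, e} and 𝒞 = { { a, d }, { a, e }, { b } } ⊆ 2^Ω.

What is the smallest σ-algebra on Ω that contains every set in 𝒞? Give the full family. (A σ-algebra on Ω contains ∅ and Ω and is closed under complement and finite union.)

Start: 𝒞 ∪ {∅, Ω} = { ∅, { b }, { a, d }, { a, e }, Ω }.
Iteration 1: 6 new —
  { a, b, d }  = { a, d } ∪ { b }
  { a, b, e }  = { a, e } ∪ { b }
  { a, d, e }  = { a, d } ∪ { a, e }
  { b, c, d }  = Ω∖{ a, e }
  { b, c, e }  = Ω∖{ a, d }
  { a, c, d, e }  = Ω∖{ b }
  [11 total]
Iteration 2. New:
  { b, c }  = Ω∖{ a, d, e }
  { c, d }  = Ω∖{ a, b, e }
  { c, e }  = Ω∖{ a, b, d }
  { a, b, c, d }  = { b, c, d } ∪ { a, b, d }
  { a, b, c, e }  = { a, b, e } ∪ { b, c, e }
  { a, b, d, e }  = { a, d, e } ∪ { b }
  { b, c, d, e }  = { b, c, d } ∪ { b, c, e }
  [18 total]
Iteration 3. New:
  { a }  = Ω∖{ b, c, d, e }
  { c }  = Ω∖{ a, b, d, e }
  { d }  = Ω∖{ a, b, c, e }
  { e }  = Ω∖{ a, b, c, d }
  { a, c, d }  = { c, d } ∪ { a, d }
  { a, c, e }  = { a, e } ∪ { c, e }
  { c, d, e }  = { c, d } ∪ { c, e }
  [25 total]
Iteration 4: +6 →
  { a, b }  = Ω∖{ c, d, e }
  { a, c }  = { c } ∪ { a }
  { b, d }  = Ω∖{ a, c, e }
  { b, e }  = Ω∖{ a, c, d }
  { d, e }  = { e } ∪ { d }
  { a, b, c }  = { b, c } ∪ { a }
  [31 total]
Iteration 5 (1 new):
  { b, d, e }  = Ω∖{ a, c }
  [32 total]
Iteration 6: already closed under ᶜ and ∪.

Hence σ(𝒞) has 32 members: { ∅, { a }, { b }, { c }, { d }, { e }, { a, b }, { a, c }, { a, d }, { a, e }, { b, c }, { b, d }, { b, e }, { c, d }, { c, e }, { d, e }, { a, b, c }, { a, b, d }, { a, b, e }, { a, c, d }, { a, c, e }, { a, d, e }, { b, c, d }, { b, c, e }, { b, d, e }, { c, d, e }, { a, b, c, d }, { a, b, c, e }, { a, b, d, e }, { a, c, d, e }, { b, c, d, e }, Ω }.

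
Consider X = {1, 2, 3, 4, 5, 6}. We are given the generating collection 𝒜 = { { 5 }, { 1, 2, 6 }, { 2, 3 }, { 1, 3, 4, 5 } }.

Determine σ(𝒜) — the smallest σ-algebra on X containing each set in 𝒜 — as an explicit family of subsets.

Seed the family with 𝒜 together with ∅ and X: { {}, { 5 }, { 2, 3 }, { 1, 2, 6 }, { 1, 3, 4, 5 }, X }.
Step 1 adds 8:
  { 2, 6 }  = { 1, 3, 4, 5 }ᶜ
  { 2, 3, 5 }  = { 2, 3 } ∪ { 5 }
  { 3, 4, 5 }  = { 1, 2, 6 }ᶜ
  { 1, 2, 3, 6 }  = { 2, 3 } ∪ { 1, 2, 6 }
  { 1, 2, 5, 6 }  = { 1, 2, 6 } ∪ { 5 }
  { 1, 4, 5, 6 }  = { 2, 3 }ᶜ
  { 1, 2, 3, 4, 5 }  = { 2, 3 } ∪ { 1, 3, 4, 5 }
  { 1, 2, 3, 4, 6 }  = { 5 }ᶜ
Step 2. New:
  { 6 }  = { 1, 2, 3, 4, 5 }ᶜ
  { 3, 4 }  = { 1, 2, 5, 6 }ᶜ
  { 4, 5 }  = { 1, 2, 3, 6 }ᶜ
  { 1, 4, 6 }  = { 2, 3, 5 }ᶜ
  { 2, 3, 6 }  = { 2, 6 } ∪ { 2, 3 }
  { 2, 5, 6 }  = { 2, 6 } ∪ { 5 }
  { 2, 3, 4, 5 }  = { 3, 4, 5 } ∪ { 2, 3, 5 }
  { 2, 3, 5, 6 }  = { 2, 6 } ∪ { 2, 3, 5 }
  { 1, 2, 3, 5, 6 }  = { 1, 2, 3, 6 } ∪ { 5 }
  { 1, 2, 4, 5, 6 }  = { 1, 4, 5, 6 } ∪ { 2, 6 }
  { 1, 3, 4, 5, 6 }  = { 3, 4, 5 } ∪ { 1, 4, 5, 6 }
  { 2, 3, 4, 5, 6 }  = { 3, 4, 5 } ∪ { 2, 6 }
Step 3: 17 new —
  { 1 }  = { 2, 3, 4, 5, 6 }ᶜ
  { 2 }  = { 1, 3, 4, 5, 6 }ᶜ
  { 3 }  = { 1, 2, 4, 5, 6 }ᶜ
  { 4 }  = { 1, 2, 3, 5, 6 }ᶜ
  { 1, 4 }  = { 2, 3, 5, 6 }ᶜ
  { 1, 6 }  = { 2, 3, 4, 5 }ᶜ
  { 5, 6 }  = { 6 } ∪ { 5 }
  { 1, 3, 4 }  = { 2, 5, 6 }ᶜ
  { 1, 4, 5 }  = { 2, 3, 6 }ᶜ
  { 2, 3, 4 }  = { 3, 4 } ∪ { 2, 3 }
  { 3, 4, 6 }  = { 3, 4 } ∪ { 6 }
  { 4, 5, 6 }  = { 4, 5 } ∪ { 6 }
  { 1, 2, 4, 6 }  = { 1, 4, 6 } ∪ { 2, 6 }
  { 1, 3, 4, 6 }  = { 3, 4 } ∪ { 1, 4, 6 }
  { 2, 3, 4, 6 }  = { 3, 4 } ∪ { 2, 3, 6 }
  { 2, 4, 5, 6 }  = { 4, 5 } ∪ { 2, 6 }
  { 3, 4, 5, 6 }  = { 3, 4, 5 } ∪ { 6 }
Step 4 adds 19:
  { 1, 2 }  = { 3, 4, 5, 6 }ᶜ
  { 1, 3 }  = { 2, 4, 5, 6 }ᶜ
  { 1, 5 }  = { 2, 3, 4, 6 }ᶜ
  { 2, 4 }  = { 2 } ∪ { 4 }
  { 2, 5 }  = { 1, 3, 4, 6 }ᶜ
  { 3, 5 }  = { 1, 2, 4, 6 }ᶜ
  { 3, 6 }  = { 3 } ∪ { 6 }
  { 4, 6 }  = { 4 } ∪ { 6 }
  { 1, 2, 3 }  = { 4, 5, 6 }ᶜ
  { 1, 2, 4 }  = { 2 } ∪ { 1, 4 }
  { 1, 2, 5 }  = { 3, 4, 6 }ᶜ
  { 1, 3, 6 }  = { 1, 6 } ∪ { 3 }
  { 1, 5, 6 }  = { 2, 3, 4 }ᶜ
  { 2, 4, 5 }  = { 2 } ∪ { 4, 5 }
  { 2, 4, 6 }  = { 2, 6 } ∪ { 4 }
  { 3, 5, 6 }  = { 3 } ∪ { 5, 6 }
  { 1, 2, 3, 4 }  = { 5, 6 }ᶜ
  { 1, 2, 3, 5 }  = { 1 } ∪ { 2, 3, 5 }
  { 1, 2, 4, 5 }  = { 2 } ∪ { 1, 4, 5 }
Step 5 adds 2:
  { 1, 3, 5 }  = { 2, 4, 6 }ᶜ
  { 1, 3, 5, 6 }  = { 2, 4 }ᶜ
Step 6 adds nothing — fixpoint reached.

Therefore σ(𝒜) = { {}, { 1 }, { 2 }, { 3 }, { 4 }, { 5 }, { 6 }, { 1, 2 }, { 1, 3 }, { 1, 4 }, { 1, 5 }, { 1, 6 }, { 2, 3 }, { 2, 4 }, { 2, 5 }, { 2, 6 }, { 3, 4 }, { 3, 5 }, { 3, 6 }, { 4, 5 }, { 4, 6 }, { 5, 6 }, { 1, 2, 3 }, { 1, 2, 4 }, { 1, 2, 5 }, { 1, 2, 6 }, { 1, 3, 4 }, { 1, 3, 5 }, { 1, 3, 6 }, { 1, 4, 5 }, { 1, 4, 6 }, { 1, 5, 6 }, { 2, 3, 4 }, { 2, 3, 5 }, { 2, 3, 6 }, { 2, 4, 5 }, { 2, 4, 6 }, { 2, 5, 6 }, { 3, 4, 5 }, { 3, 4, 6 }, { 3, 5, 6 }, { 4, 5, 6 }, { 1, 2, 3, 4 }, { 1, 2, 3, 5 }, { 1, 2, 3, 6 }, { 1, 2, 4, 5 }, { 1, 2, 4, 6 }, { 1, 2, 5, 6 }, { 1, 3, 4, 5 }, { 1, 3, 4, 6 }, { 1, 3, 5, 6 }, { 1, 4, 5, 6 }, { 2, 3, 4, 5 }, { 2, 3, 4, 6 }, { 2, 3, 5, 6 }, { 2, 4, 5, 6 }, { 3, 4, 5, 6 }, { 1, 2, 3, 4, 5 }, { 1, 2, 3, 4, 6 }, { 1, 2, 3, 5, 6 }, { 1, 2, 4, 5, 6 }, { 1, 3, 4, 5, 6 }, { 2, 3, 4, 5, 6 }, X } (|σ(𝒜)| = 64).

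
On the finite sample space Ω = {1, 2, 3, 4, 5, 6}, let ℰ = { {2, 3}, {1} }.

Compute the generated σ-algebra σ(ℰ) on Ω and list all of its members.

Start: ℰ ∪ {∅, Ω} = { {}, {1}, {2, 3}, Ω }.
Iteration 1 (3 new):
  {1, 2, 3}  = {1} ∪ {2, 3}
  {1, 4, 5, 6}  = complement {2, 3}
  {2, 3, 4, 5, 6}  = complement {1}
Iteration 2. New:
  {4, 5, 6}  = complement {1, 2, 3}
Iteration 3: already closed under ᶜ and ∪.

Therefore σ(ℰ) = { {}, {1}, {2, 3}, {1, 2, 3}, {4, 5, 6}, {1, 4, 5, 6}, {2, 3, 4, 5, 6}, Ω } (|σ(ℰ)| = 8).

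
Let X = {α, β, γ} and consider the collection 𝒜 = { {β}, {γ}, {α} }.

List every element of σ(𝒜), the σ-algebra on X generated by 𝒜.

Initial family (5 sets): { {}, {α}, {β}, {γ}, X }.
Round 1: +3 →
  {α, β}  = {γ}ᶜ
  {α, γ}  = {β}ᶜ
  {β, γ}  = {α}ᶜ
  — 8 sets.
Round 2: already closed under ᶜ and ∪.

σ(𝒜) = { {}, {α}, {β}, {γ}, {α, β}, {α, γ}, {β, γ}, X }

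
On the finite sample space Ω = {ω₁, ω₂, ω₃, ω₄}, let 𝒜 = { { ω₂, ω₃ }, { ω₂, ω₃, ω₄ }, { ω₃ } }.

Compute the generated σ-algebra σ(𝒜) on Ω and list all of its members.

Begin from { {}, { ω₃ }, { ω₂, ω₃ }, { ω₂, ω₃, ω₄ }, Ω } (that is, 𝒜 plus ∅ and Ω).
Round 1 (3 new):
  { ω₁ }  = complement { ω₂, ω₃, ω₄ }
  { ω₁, ω₄ }  = complement { ω₂, ω₃ }
  { ω₁, ω₂, ω₄ }  = complement { ω₃ }
  — 8 sets.
Round 2: +3 →
  { ω₁, ω₃ }  = { ω₃ } ∪ { ω₁ }
  { ω₁, ω₂, ω₃ }  = { ω₂, ω₃ } ∪ { ω₁ }
  { ω₁, ω₃, ω₄ }  = { ω₃ } ∪ { ω₁, ω₄ }
  — 11 sets.
Round 3 adds 3:
  { ω₂ }  = complement { ω₁, ω₃, ω₄ }
  { ω₄ }  = complement { ω₁, ω₂, ω₃ }
  { ω₂, ω₄ }  = complement { ω₁, ω₃ }
  — 14 sets.
Round 4. New:
  { ω₁, ω₂ }  = { ω₂ } ∪ { ω₁ }
  { ω₃, ω₄ }  = { ω₃ } ∪ { ω₄ }
  — 16 sets.
Round 5: stable.

Therefore σ(𝒜) = { {}, { ω₁ }, { ω₂ }, { ω₃ }, { ω₄ }, { ω₁, ω₂ }, { ω₁, ω₃ }, { ω₁, ω₄ }, { ω₂, ω₃ }, { ω₂, ω₄ }, { ω₃, ω₄ }, { ω₁, ω₂, ω₃ }, { ω₁, ω₂, ω₄ }, { ω₁, ω₃, ω₄ }, { ω₂, ω₃, ω₄ }, Ω } (|σ(𝒜)| = 16).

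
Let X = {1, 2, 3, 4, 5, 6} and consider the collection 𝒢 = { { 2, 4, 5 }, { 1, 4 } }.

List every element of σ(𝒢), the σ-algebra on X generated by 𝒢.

Answer: σ(𝒢) = { {  }, { 1 }, { 4 }, { 1, 4 }, { 2, 5 }, { 3, 6 }, { 1, 2, 5 }, { 1, 3, 6 }, { 2, 4, 5 }, { 3, 4, 6 }, { 1, 2, 4, 5 }, { 1, 3, 4, 6 }, { 2, 3, 5, 6 }, { 1, 2, 3, 5, 6 }, { 2, 3, 4, 5, 6 }, X }

Derivation:
Start: 𝒢 ∪ {∅, X} = { {  }, { 1, 4 }, { 2, 4, 5 }, X }.
Iteration 1 (3 new):
  { 1, 3, 6 }  = complement { 2, 4, 5 }
  { 1, 2, 4, 5 }  = { 2, 4, 5 } ∪ { 1, 4 }
  { 2, 3, 5, 6 }  = complement { 1, 4 }
  — 7 sets.
Iteration 2 (4 new):
  { 3, 6 }  = complement { 1, 2, 4, 5 }
  { 1, 3, 4, 6 }  = { 1, 4 } ∪ { 1, 3, 6 }
  { 1, 2, 3, 5, 6 }  = { 1, 3, 6 } ∪ { 2, 3, 5, 6 }
  { 2, 3, 4, 5, 6 }  = { 2, 3, 5, 6 } ∪ { 2, 4, 5 }
  — 11 sets.
Iteration 3. New:
  { 1 }  = complement { 2, 3, 4, 5, 6 }
  { 4 }  = complement { 1, 2, 3, 5, 6 }
  { 2, 5 }  = complement { 1, 3, 4, 6 }
  — 14 sets.
Iteration 4: 2 new —
  { 1, 2, 5 }  = { 2, 5 } ∪ { 1 }
  { 3, 4, 6 }  = { 3, 6 } ∪ { 4 }
  — 16 sets.
Iteration 5 adds nothing — fixpoint reached.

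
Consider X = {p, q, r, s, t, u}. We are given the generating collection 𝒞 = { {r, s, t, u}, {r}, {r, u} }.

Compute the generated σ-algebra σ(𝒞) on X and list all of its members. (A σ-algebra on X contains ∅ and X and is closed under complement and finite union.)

Begin from { {}, {r}, {r, u}, {r, s, t, u}, X } (that is, 𝒞 plus ∅ and X).
Step 1 (3 new):
  {p, q}  = {r, s, t, u}ᶜ
  {p, q, s, t}  = {r, u}ᶜ
  {p, q, s, t, u}  = {r}ᶜ
  (now 8)
Step 2: 3 new —
  {p, q, r}  = {r} ∪ {p, q}
  {p, q, r, u}  = {p, q} ∪ {r, u}
  {p, q, r, s, t}  = {r} ∪ {p, q, s, t}
  (now 11)
Step 3: 3 new —
  {u}  = {p, q, r, s, t}ᶜ
  {s, t}  = {p, q, r, u}ᶜ
  {s, t, u}  = {p, q, r}ᶜ
  (now 14)
Step 4 adds 2:
  {p, q, u}  = {p, q} ∪ {u}
  {r, s, t}  = {s, t} ∪ {r}
  (now 16)
Step 5: closed — nothing new.

Hence σ(𝒞) has 16 members: { {}, {r}, {u}, {p, q}, {r, u}, {s, t}, {p, q, r}, {p, q, u}, {r, s, t}, {s, t, u}, {p, q, r, u}, {p, q, s, t}, {r, s, t, u}, {p, q, r, s, t}, {p, q, s, t, u}, X }.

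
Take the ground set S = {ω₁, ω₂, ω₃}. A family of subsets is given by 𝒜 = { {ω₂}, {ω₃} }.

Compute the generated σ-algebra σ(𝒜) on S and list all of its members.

Take S₀ = 𝒜 ∪ {∅, S} = { {}, {ω₂}, {ω₃}, S }.
Step 1 (3 new):
  {ω₁, ω₂}  = {ω₃}ᶜ
  {ω₁, ω₃}  = {ω₂}ᶜ
  {ω₂, ω₃}  = {ω₃} ∪ {ω₂}
  (now 7)
Step 2: 1 new —
  {ω₁}  = {ω₂, ω₃}ᶜ
  (now 8)
Step 3: stable.

Therefore σ(𝒜) = { {}, {ω₁}, {ω₂}, {ω₃}, {ω₁, ω₂}, {ω₁, ω₃}, {ω₂, ω₃}, S } (|σ(𝒜)| = 8).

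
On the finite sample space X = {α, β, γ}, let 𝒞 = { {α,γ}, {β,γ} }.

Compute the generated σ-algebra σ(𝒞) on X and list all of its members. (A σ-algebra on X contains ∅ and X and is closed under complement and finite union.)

σ(𝒞) = { ∅, {α}, {β}, {γ}, {α,β}, {α,γ}, {β,γ}, X }

Derivation:
Initial family (4 sets): { ∅, {α,γ}, {β,γ}, X }.
Iteration 1 adds 2:
  {α}  = ᶜ of {β,γ}
  {β}  = ᶜ of {α,γ}
Iteration 2: 1 new —
  {α,β}  = {β} ∪ {α}
Iteration 3: 1 new —
  {γ}  = ᶜ of {α,β}
Iteration 4: closed — nothing new.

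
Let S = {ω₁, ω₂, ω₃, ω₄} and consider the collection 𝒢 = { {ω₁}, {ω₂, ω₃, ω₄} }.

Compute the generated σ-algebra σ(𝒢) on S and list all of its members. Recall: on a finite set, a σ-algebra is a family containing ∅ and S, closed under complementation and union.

σ(𝒢) = { {}, {ω₁}, {ω₂, ω₃, ω₄}, S }

Derivation:
Seed the family with 𝒢 together with ∅ and S: { {}, {ω₁}, {ω₂, ω₃, ω₄}, S }.
Pass 1 adds nothing — fixpoint reached.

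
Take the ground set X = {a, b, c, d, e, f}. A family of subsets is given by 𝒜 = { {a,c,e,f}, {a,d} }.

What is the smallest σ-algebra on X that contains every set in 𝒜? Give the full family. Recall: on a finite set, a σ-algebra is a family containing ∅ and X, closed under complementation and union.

|σ(𝒜)| = 16.  σ(𝒜) = { ∅, {a}, {b}, {d}, {a,b}, {a,d}, {b,d}, {a,b,d}, {c,e,f}, {a,c,e,f}, {b,c,e,f}, {c,d,e,f}, {a,b,c,e,f}, {a,c,d,e,f}, {b,c,d,e,f}, X }

Trace:
Begin from { ∅, {a,d}, {a,c,e,f}, X } (that is, 𝒜 plus ∅ and X).
Round 1. New:
  {b,d}  = ᶜ of {a,c,e,f}
  {b,c,e,f}  = ᶜ of {a,d}
  {a,c,d,e,f}  = {a,d} ∪ {a,c,e,f}
  |family| = 7
Round 2: 4 new —
  {b}  = ᶜ of {a,c,d,e,f}
  {a,b,d}  = {a,d} ∪ {b,d}
  {a,b,c,e,f}  = {a,c,e,f} ∪ {b,c,e,f}
  {b,c,d,e,f}  = {b,d} ∪ {b,c,e,f}
  |family| = 11
Round 3: +3 →
  {a}  = ᶜ of {b,c,d,e,f}
  {d}  = ᶜ of {a,b,c,e,f}
  {c,e,f}  = ᶜ of {a,b,d}
  |family| = 14
Round 4 (2 new):
  {a,b}  = {a} ∪ {b}
  {c,d,e,f}  = {c,e,f} ∪ {d}
  |family| = 16
Round 5: stable.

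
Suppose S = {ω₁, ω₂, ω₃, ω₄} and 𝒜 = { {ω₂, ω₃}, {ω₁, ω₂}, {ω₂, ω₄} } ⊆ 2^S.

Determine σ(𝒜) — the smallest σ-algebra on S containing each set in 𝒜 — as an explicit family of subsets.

Begin from { {}, {ω₁, ω₂}, {ω₂, ω₃}, {ω₂, ω₄}, S } (that is, 𝒜 plus ∅ and S).
Round 1: +6 →
  {ω₁, ω₃}  = complement {ω₂, ω₄}
  {ω₁, ω₄}  = complement {ω₂, ω₃}
  {ω₃, ω₄}  = complement {ω₁, ω₂}
  {ω₁, ω₂, ω₃}  = {ω₂, ω₃} ∪ {ω₁, ω₂}
  {ω₁, ω₂, ω₄}  = {ω₁, ω₂} ∪ {ω₂, ω₄}
  {ω₂, ω₃, ω₄}  = {ω₂, ω₃} ∪ {ω₂, ω₄}
  — 11 sets.
Round 2 (4 new):
  {ω₁}  = complement {ω₂, ω₃, ω₄}
  {ω₃}  = complement {ω₁, ω₂, ω₄}
  {ω₄}  = complement {ω₁, ω₂, ω₃}
  {ω₁, ω₃, ω₄}  = {ω₃, ω₄} ∪ {ω₁, ω₄}
  — 15 sets.
Round 3 (1 new):
  {ω₂}  = complement {ω₁, ω₃, ω₄}
  — 16 sets.
Round 4: already closed under ᶜ and ∪.

|σ(𝒜)| = 16.  σ(𝒜) = { {}, {ω₁}, {ω₂}, {ω₃}, {ω₄}, {ω₁, ω₂}, {ω₁, ω₃}, {ω₁, ω₄}, {ω₂, ω₃}, {ω₂, ω₄}, {ω₃, ω₄}, {ω₁, ω₂, ω₃}, {ω₁, ω₂, ω₄}, {ω₁, ω₃, ω₄}, {ω₂, ω₃, ω₄}, S }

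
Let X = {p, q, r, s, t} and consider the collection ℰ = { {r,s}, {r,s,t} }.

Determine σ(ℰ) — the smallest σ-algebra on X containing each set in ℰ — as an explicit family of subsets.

Initial family (4 sets): { ∅, {r,s}, {r,s,t}, X }.
Round 1 (2 new):
  {p,q}  = ᶜ of {r,s,t}
  {p,q,t}  = ᶜ of {r,s}
Round 2 (1 new):
  {p,q,r,s}  = {r,s} ∪ {p,q}
Round 3. New:
  {t}  = ᶜ of {p,q,r,s}
After Round 4 the family is unchanged; done.

Therefore σ(ℰ) = { ∅, {t}, {p,q}, {r,s}, {p,q,t}, {r,s,t}, {p,q,r,s}, X } (|σ(ℰ)| = 8).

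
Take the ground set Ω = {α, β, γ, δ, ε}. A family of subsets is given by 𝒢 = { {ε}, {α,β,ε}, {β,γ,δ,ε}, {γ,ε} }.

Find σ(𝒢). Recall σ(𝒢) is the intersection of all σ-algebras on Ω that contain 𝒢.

Seed the family with 𝒢 together with ∅ and Ω: { {}, {ε}, {γ,ε}, {α,β,ε}, {β,γ,δ,ε}, Ω }.
Step 1 (5 new):
  {α}  = Ω∖{β,γ,δ,ε}
  {γ,δ}  = Ω∖{α,β,ε}
  {α,β,δ}  = Ω∖{γ,ε}
  {α,β,γ,δ}  = Ω∖{ε}
  {α,β,γ,ε}  = {α,β,ε} ∪ {γ,ε}
  [11 total]
Step 2 adds 6:
  {δ}  = Ω∖{α,β,γ,ε}
  {α,ε}  = {ε} ∪ {α}
  {α,γ,δ}  = {γ,δ} ∪ {α}
  {α,γ,ε}  = {γ,ε} ∪ {α}
  {γ,δ,ε}  = {γ,δ} ∪ {ε}
  {α,β,δ,ε}  = {α,β,δ} ∪ {ε}
  [17 total]
Step 3 (9 new):
  {γ}  = Ω∖{α,β,δ,ε}
  {α,β}  = Ω∖{γ,δ,ε}
  {α,δ}  = {δ} ∪ {α}
  {β,δ}  = Ω∖{α,γ,ε}
  {β,ε}  = Ω∖{α,γ,δ}
  {δ,ε}  = {δ} ∪ {ε}
  {α,δ,ε}  = {α,ε} ∪ {δ}
  {β,γ,δ}  = Ω∖{α,ε}
  {α,γ,δ,ε}  = {γ,δ,ε} ∪ {α,γ,δ}
  [26 total]
Step 4 (6 new):
  {β}  = Ω∖{α,γ,δ,ε}
  {α,γ}  = {γ} ∪ {α}
  {β,γ}  = Ω∖{α,δ,ε}
  {α,β,γ}  = Ω∖{δ,ε}
  {β,γ,ε}  = Ω∖{α,δ}
  {β,δ,ε}  = {β,ε} ∪ {δ,ε}
  [32 total]
Step 5: no new sets; the family is a σ-algebra.

Hence σ(𝒢) has 32 members: { {}, {α}, {β}, {γ}, {δ}, {ε}, {α,β}, {α,γ}, {α,δ}, {α,ε}, {β,γ}, {β,δ}, {β,ε}, {γ,δ}, {γ,ε}, {δ,ε}, {α,β,γ}, {α,β,δ}, {α,β,ε}, {α,γ,δ}, {α,γ,ε}, {α,δ,ε}, {β,γ,δ}, {β,γ,ε}, {β,δ,ε}, {γ,δ,ε}, {α,β,γ,δ}, {α,β,γ,ε}, {α,β,δ,ε}, {α,γ,δ,ε}, {β,γ,δ,ε}, Ω }.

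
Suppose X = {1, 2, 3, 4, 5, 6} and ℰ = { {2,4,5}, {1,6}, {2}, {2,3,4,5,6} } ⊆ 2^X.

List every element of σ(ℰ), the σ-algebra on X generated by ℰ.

σ(ℰ) (32 sets): { ∅, {1}, {2}, {3}, {6}, {1,2}, {1,3}, {1,6}, {2,3}, {2,6}, {3,6}, {4,5}, {1,2,3}, {1,2,6}, {1,3,6}, {1,4,5}, {2,3,6}, {2,4,5}, {3,4,5}, {4,5,6}, {1,2,3,6}, {1,2,4,5}, {1,3,4,5}, {1,4,5,6}, {2,3,4,5}, {2,4,5,6}, {3,4,5,6}, {1,2,3,4,5}, {1,2,4,5,6}, {1,3,4,5,6}, {2,3,4,5,6}, X }

Derivation:
Begin from { ∅, {2}, {1,6}, {2,4,5}, {2,3,4,5,6}, X } (that is, ℰ plus ∅ and X).
Round 1. New:
  {1}  = {2,3,4,5,6}ᶜ
  {1,2,6}  = {1,6} ∪ {2}
  {1,3,6}  = {2,4,5}ᶜ
  {2,3,4,5}  = {1,6}ᶜ
  {1,2,4,5,6}  = {1,6} ∪ {2,4,5}
  {1,3,4,5,6}  = {2}ᶜ
  |family| = 12
Round 2: 6 new —
  {3}  = {1,2,4,5,6}ᶜ
  {1,2}  = {2} ∪ {1}
  {3,4,5}  = {1,2,6}ᶜ
  {1,2,3,6}  = {1,3,6} ∪ {2}
  {1,2,4,5}  = {2,4,5} ∪ {1}
  {1,2,3,4,5}  = {2,3,4,5} ∪ {1}
  |family| = 18
Round 3 (8 new):
  {6}  = {1,2,3,4,5}ᶜ
  {1,3}  = {3} ∪ {1}
  {2,3}  = {3} ∪ {2}
  {3,6}  = {1,2,4,5}ᶜ
  {4,5}  = {1,2,3,6}ᶜ
  {1,2,3}  = {3} ∪ {1,2}
  {1,3,4,5}  = {3,4,5} ∪ {1}
  {3,4,5,6}  = {1,2}ᶜ
  |family| = 26
Round 4: +6 →
  {2,6}  = {1,3,4,5}ᶜ
  {1,4,5}  = {4,5} ∪ {1}
  {2,3,6}  = {2} ∪ {3,6}
  {4,5,6}  = {1,2,3}ᶜ
  {1,4,5,6}  = {2,3}ᶜ
  {2,4,5,6}  = {1,3}ᶜ
  |family| = 32
Round 5: no new sets; the family is a σ-algebra.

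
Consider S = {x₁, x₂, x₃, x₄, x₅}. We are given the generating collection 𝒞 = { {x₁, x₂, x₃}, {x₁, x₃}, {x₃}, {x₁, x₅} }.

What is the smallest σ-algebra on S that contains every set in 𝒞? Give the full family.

Start: 𝒞 ∪ {∅, S} = { ∅, {x₃}, {x₁, x₃}, {x₁, x₅}, {x₁, x₂, x₃}, S }.
Pass 1 adds 6:
  {x₄, x₅}  = {x₁, x₂, x₃}ᶜ
  {x₁, x₃, x₅}  = {x₃} ∪ {x₁, x₅}
  {x₂, x₃, x₄}  = {x₁, x₅}ᶜ
  {x₂, x₄, x₅}  = {x₁, x₃}ᶜ
  {x₁, x₂, x₃, x₅}  = {x₁, x₂, x₃} ∪ {x₁, x₅}
  {x₁, x₂, x₄, x₅}  = {x₃}ᶜ
Pass 2: +7 →
  {x₄}  = {x₁, x₂, x₃, x₅}ᶜ
  {x₂, x₄}  = {x₁, x₃, x₅}ᶜ
  {x₁, x₄, x₅}  = {x₄, x₅} ∪ {x₁, x₅}
  {x₃, x₄, x₅}  = {x₄, x₅} ∪ {x₃}
  {x₁, x₂, x₃, x₄}  = {x₁, x₂, x₃} ∪ {x₂, x₃, x₄}
  {x₁, x₃, x₄, x₅}  = {x₁, x₃, x₅} ∪ {x₄, x₅}
  {x₂, x₃, x₄, x₅}  = {x₂, x₃, x₄} ∪ {x₄, x₅}
Pass 3 adds 7:
  {x₁}  = {x₂, x₃, x₄, x₅}ᶜ
  {x₂}  = {x₁, x₃, x₄, x₅}ᶜ
  {x₅}  = {x₁, x₂, x₃, x₄}ᶜ
  {x₁, x₂}  = {x₃, x₄, x₅}ᶜ
  {x₂, x₃}  = {x₁, x₄, x₅}ᶜ
  {x₃, x₄}  = {x₃} ∪ {x₄}
  {x₁, x₃, x₄}  = {x₁, x₃} ∪ {x₄}
Pass 4: 6 new —
  {x₁, x₄}  = {x₄} ∪ {x₁}
  {x₂, x₅}  = {x₁, x₃, x₄}ᶜ
  {x₃, x₅}  = {x₅} ∪ {x₃}
  {x₁, x₂, x₄}  = {x₁, x₂} ∪ {x₄}
  {x₁, x₂, x₅}  = {x₃, x₄}ᶜ
  {x₂, x₃, x₅}  = {x₅} ∪ {x₂, x₃}
After Pass 5 the family is unchanged; done.

σ(𝒞) = { ∅, {x₁}, {x₂}, {x₃}, {x₄}, {x₅}, {x₁, x₂}, {x₁, x₃}, {x₁, x₄}, {x₁, x₅}, {x₂, x₃}, {x₂, x₄}, {x₂, x₅}, {x₃, x₄}, {x₃, x₅}, {x₄, x₅}, {x₁, x₂, x₃}, {x₁, x₂, x₄}, {x₁, x₂, x₅}, {x₁, x₃, x₄}, {x₁, x₃, x₅}, {x₁, x₄, x₅}, {x₂, x₃, x₄}, {x₂, x₃, x₅}, {x₂, x₄, x₅}, {x₃, x₄, x₅}, {x₁, x₂, x₃, x₄}, {x₁, x₂, x₃, x₅}, {x₁, x₂, x₄, x₅}, {x₁, x₃, x₄, x₅}, {x₂, x₃, x₄, x₅}, S }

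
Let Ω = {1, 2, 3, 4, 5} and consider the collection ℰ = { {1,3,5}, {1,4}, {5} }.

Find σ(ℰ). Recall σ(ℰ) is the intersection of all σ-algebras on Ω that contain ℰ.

Answer: σ(ℰ) = { {}, {1}, {2}, {3}, {4}, {5}, {1,2}, {1,3}, {1,4}, {1,5}, {2,3}, {2,4}, {2,5}, {3,4}, {3,5}, {4,5}, {1,2,3}, {1,2,4}, {1,2,5}, {1,3,4}, {1,3,5}, {1,4,5}, {2,3,4}, {2,3,5}, {2,4,5}, {3,4,5}, {1,2,3,4}, {1,2,3,5}, {1,2,4,5}, {1,3,4,5}, {2,3,4,5}, Ω }

Working:
Start: ℰ ∪ {∅, Ω} = { {}, {5}, {1,4}, {1,3,5}, Ω }.
Pass 1: 5 new —
  {2,4}  = {1,3,5}ᶜ
  {1,4,5}  = {1,4} ∪ {5}
  {2,3,5}  = {1,4}ᶜ
  {1,2,3,4}  = {5}ᶜ
  {1,3,4,5}  = {1,4} ∪ {1,3,5}
  (now 10)
Pass 2. New:
  {2}  = {1,3,4,5}ᶜ
  {2,3}  = {1,4,5}ᶜ
  {1,2,4}  = {1,4} ∪ {2,4}
  {2,4,5}  = {5} ∪ {2,4}
  {1,2,3,5}  = {1,3,5} ∪ {2,3,5}
  {1,2,4,5}  = {1,4,5} ∪ {2,4}
  {2,3,4,5}  = {2,3,5} ∪ {2,4}
  (now 17)
Pass 3: +7 →
  {1}  = {2,3,4,5}ᶜ
  {3}  = {1,2,4,5}ᶜ
  {4}  = {1,2,3,5}ᶜ
  {1,3}  = {2,4,5}ᶜ
  {2,5}  = {2} ∪ {5}
  {3,5}  = {1,2,4}ᶜ
  {2,3,4}  = {2,3} ∪ {2,4}
  (now 24)
Pass 4 adds 8:
  {1,2}  = {2} ∪ {1}
  {1,5}  = {2,3,4}ᶜ
  {3,4}  = {3} ∪ {4}
  {4,5}  = {5} ∪ {4}
  {1,2,3}  = {2} ∪ {1,3}
  {1,2,5}  = {2,5} ∪ {1}
  {1,3,4}  = {2,5}ᶜ
  {3,4,5}  = {4} ∪ {3,5}
  (now 32)
Pass 5: stable.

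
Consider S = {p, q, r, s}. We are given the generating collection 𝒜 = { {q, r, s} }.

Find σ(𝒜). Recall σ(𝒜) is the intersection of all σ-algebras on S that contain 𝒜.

|σ(𝒜)| = 4.  σ(𝒜) = { {}, {p}, {q, r, s}, S }

Trace:
Begin from { {}, {q, r, s}, S } (that is, 𝒜 plus ∅ and S).
Round 1: +1 →
  {p}  = S∖{q, r, s}
  — 4 sets.
Round 2: no new sets; the family is a σ-algebra.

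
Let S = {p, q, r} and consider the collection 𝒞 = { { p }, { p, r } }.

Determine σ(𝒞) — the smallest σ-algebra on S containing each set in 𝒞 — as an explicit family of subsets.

σ(𝒞) = { {}, { p }, { q }, { r }, { p, q }, { p, r }, { q, r }, S }

Derivation:
Start: 𝒞 ∪ {∅, S} = { {}, { p }, { p, r }, S }.
Step 1: +2 →
  { q }  = { p, r }ᶜ
  { q, r }  = { p }ᶜ
  — 6 sets.
Step 2 (1 new):
  { p, q }  = { q } ∪ { p }
  — 7 sets.
Step 3: +1 →
  { r }  = { p, q }ᶜ
  — 8 sets.
Step 4: no new sets; the family is a σ-algebra.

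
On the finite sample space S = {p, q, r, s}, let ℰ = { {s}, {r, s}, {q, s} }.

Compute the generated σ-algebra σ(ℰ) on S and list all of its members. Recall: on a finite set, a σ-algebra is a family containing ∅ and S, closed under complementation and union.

Take S₀ = ℰ ∪ {∅, S} = { ∅, {s}, {q, s}, {r, s}, S }.
Round 1 (4 new):
  {p, q}  = S∖{r, s}
  {p, r}  = S∖{q, s}
  {p, q, r}  = S∖{s}
  {q, r, s}  = {r, s} ∪ {q, s}
  |family| = 9
Round 2: +3 →
  {p}  = S∖{q, r, s}
  {p, q, s}  = {p, q} ∪ {s}
  {p, r, s}  = {r, s} ∪ {p, r}
  |family| = 12
Round 3: 3 new —
  {q}  = S∖{p, r, s}
  {r}  = S∖{p, q, s}
  {p, s}  = {s} ∪ {p}
  |family| = 15
Round 4: 1 new —
  {q, r}  = S∖{p, s}
  |family| = 16
Round 5: already closed under ᶜ and ∪.

Hence σ(ℰ) has 16 members: { ∅, {p}, {q}, {r}, {s}, {p, q}, {p, r}, {p, s}, {q, r}, {q, s}, {r, s}, {p, q, r}, {p, q, s}, {p, r, s}, {q, r, s}, S }.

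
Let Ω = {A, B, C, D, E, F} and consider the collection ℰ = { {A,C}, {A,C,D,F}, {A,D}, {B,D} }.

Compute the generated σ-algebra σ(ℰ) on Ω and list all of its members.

σ(ℰ) = { {}, {A}, {B}, {C}, {D}, {E}, {F}, {A,B}, {A,C}, {A,D}, {A,E}, {A,F}, {B,C}, {B,D}, {B,E}, {B,F}, {C,D}, {C,E}, {C,F}, {D,E}, {D,F}, {E,F}, {A,B,C}, {A,B,D}, {A,B,E}, {A,B,F}, {A,C,D}, {A,C,E}, {A,C,F}, {A,D,E}, {A,D,F}, {A,E,F}, {B,C,D}, {B,C,E}, {B,C,F}, {B,D,E}, {B,D,F}, {B,E,F}, {C,D,E}, {C,D,F}, {C,E,F}, {D,E,F}, {A,B,C,D}, {A,B,C,E}, {A,B,C,F}, {A,B,D,E}, {A,B,D,F}, {A,B,E,F}, {A,C,D,E}, {A,C,D,F}, {A,C,E,F}, {A,D,E,F}, {B,C,D,E}, {B,C,D,F}, {B,C,E,F}, {B,D,E,F}, {C,D,E,F}, {A,B,C,D,E}, {A,B,C,D,F}, {A,B,C,E,F}, {A,B,D,E,F}, {A,C,D,E,F}, {B,C,D,E,F}, Ω }

Derivation:
Start: ℰ ∪ {∅, Ω} = { {}, {A,C}, {A,D}, {B,D}, {A,C,D,F}, Ω }.
Pass 1. New:
  {B,E}  = Ω∖{A,C,D,F}
  {A,B,D}  = {A,D} ∪ {B,D}
  {A,C,D}  = {A,D} ∪ {A,C}
  {A,B,C,D}  = {A,C} ∪ {B,D}
  {A,C,E,F}  = Ω∖{B,D}
  {B,C,E,F}  = Ω∖{A,D}
  {B,D,E,F}  = Ω∖{A,C}
  {A,B,C,D,F}  = {A,C,D,F} ∪ {B,D}
  (now 14)
Pass 2. New:
  {E}  = Ω∖{A,B,C,D,F}
  {E,F}  = Ω∖{A,B,C,D}
  {B,D,E}  = {B,E} ∪ {B,D}
  {B,E,F}  = Ω∖{A,C,D}
  {C,E,F}  = Ω∖{A,B,D}
  {A,B,C,E}  = {B,E} ∪ {A,C}
  {A,B,D,E}  = {B,E} ∪ {A,B,D}
  {A,B,C,D,E}  = {B,E} ∪ {A,C,D}
  {A,B,C,E,F}  = {A,C,E,F} ∪ {B,E}
  {A,B,D,E,F}  = {A,B,D} ∪ {B,D,E,F}
  {A,C,D,E,F}  = {A,C,E,F} ∪ {A,C,D}
  {B,C,D,E,F}  = {B,D,E,F} ∪ {B,C,E,F}
  (now 26)
Pass 3 adds 12:
  {A}  = Ω∖{B,C,D,E,F}
  {B}  = Ω∖{A,C,D,E,F}
  {C}  = Ω∖{A,B,D,E,F}
  {D}  = Ω∖{A,B,C,E,F}
  {F}  = Ω∖{A,B,C,D,E}
  {C,F}  = Ω∖{A,B,D,E}
  {D,F}  = Ω∖{A,B,C,E}
  {A,C,E}  = {A,C} ∪ {E}
  {A,C,F}  = Ω∖{B,D,E}
  {A,D,E}  = {A,D} ∪ {E}
  {A,C,D,E}  = {A,C,D} ∪ {E}
  {A,D,E,F}  = {E,F} ∪ {A,D}
  (now 38)
Pass 4: 24 new —
  {A,B}  = {B} ∪ {A}
  {A,E}  = {A} ∪ {E}
  {A,F}  = {A} ∪ {F}
  {B,C}  = Ω∖{A,D,E,F}
  {B,F}  = Ω∖{A,C,D,E}
  {C,D}  = {C} ∪ {D}
  {C,E}  = {C} ∪ {E}
  {D,E}  = {D} ∪ {E}
  {A,B,C}  = {B} ∪ {A,C}
  {A,B,E}  = {A} ∪ {B,E}
  {A,D,F}  = {A} ∪ {D,F}
  {A,E,F}  = {A} ∪ {E,F}
  {B,C,D}  = {C} ∪ {B,D}
  {B,C,E}  = {C} ∪ {B,E}
  {B,C,F}  = Ω∖{A,D,E}
  {B,D,F}  = Ω∖{A,C,E}
  {C,D,F}  = {C} ∪ {D,F}
  {D,E,F}  = {D} ∪ {E,F}
  {A,B,C,F}  = {A,C,F} ∪ {B}
  {A,B,D,F}  = {A,B,D} ∪ {D,F}
  {A,B,E,F}  = {A} ∪ {B,E,F}
  {B,C,D,E}  = {B,D,E} ∪ {C}
  {B,C,D,F}  = {C,F} ∪ {B,D}
  {C,D,E,F}  = {D} ∪ {C,E,F}
  (now 62)
Pass 5. New:
  {A,B,F}  = {A,F} ∪ {B}
  {C,D,E}  = {C,D} ∪ {D,E}
  (now 64)
After Pass 6 the family is unchanged; done.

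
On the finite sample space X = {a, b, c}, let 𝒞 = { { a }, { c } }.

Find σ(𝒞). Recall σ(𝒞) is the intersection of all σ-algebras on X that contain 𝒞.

Answer: σ(𝒞) = { {}, { a }, { b }, { c }, { a, b }, { a, c }, { b, c }, X }

Working:
Initial family (4 sets): { {}, { a }, { c }, X }.
Round 1: +3 →
  { a, b }  = complement { c }
  { a, c }  = { c } ∪ { a }
  { b, c }  = complement { a }
Round 2: +1 →
  { b }  = complement { a, c }
Round 3: closed — nothing new.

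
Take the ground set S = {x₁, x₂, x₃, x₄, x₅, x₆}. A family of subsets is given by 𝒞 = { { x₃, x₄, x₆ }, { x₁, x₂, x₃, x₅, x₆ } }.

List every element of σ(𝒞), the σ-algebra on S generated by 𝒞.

|σ(𝒞)| = 8.  σ(𝒞) = { {  }, { x₄ }, { x₃, x₆ }, { x₁, x₂, x₅ }, { x₃, x₄, x₆ }, { x₁, x₂, x₄, x₅ }, { x₁, x₂, x₃, x₅, x₆ }, S }

Check:
Seed the family with 𝒞 together with ∅ and S: { {  }, { x₃, x₄, x₆ }, { x₁, x₂, x₃, x₅, x₆ }, S }.
Iteration 1 adds 2:
  { x₄ }  = S∖{ x₁, x₂, x₃, x₅, x₆ }
  { x₁, x₂, x₅ }  = S∖{ x₃, x₄, x₆ }
Iteration 2: 1 new —
  { x₁, x₂, x₄, x₅ }  = { x₁, x₂, x₅ } ∪ { x₄ }
Iteration 3 adds 1:
  { x₃, x₆ }  = S∖{ x₁, x₂, x₄, x₅ }
Iteration 4: stable.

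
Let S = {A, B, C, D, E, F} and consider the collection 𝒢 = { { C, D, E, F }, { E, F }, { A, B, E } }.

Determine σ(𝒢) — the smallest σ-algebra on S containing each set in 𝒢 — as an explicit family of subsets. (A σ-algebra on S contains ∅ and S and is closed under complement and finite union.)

Take S₀ = 𝒢 ∪ {∅, S} = { {  }, { E, F }, { A, B, E }, { C, D, E, F }, S }.
Pass 1. New:
  { A, B }  = { C, D, E, F }ᶜ
  { C, D, F }  = { A, B, E }ᶜ
  { A, B, C, D }  = { E, F }ᶜ
  { A, B, E, F }  = { A, B, E } ∪ { E, F }
Pass 2: +3 →
  { C, D }  = { A, B, E, F }ᶜ
  { A, B, C, D, E }  = { A, B, E } ∪ { A, B, C, D }
  { A, B, C, D, F }  = { A, B } ∪ { C, D, F }
Pass 3 (2 new):
  { E }  = { A, B, C, D, F }ᶜ
  { F }  = { A, B, C, D, E }ᶜ
Pass 4: +2 →
  { A, B, F }  = { A, B } ∪ { F }
  { C, D, E }  = { C, D } ∪ { E }
After Pass 5 the family is unchanged; done.

Hence σ(𝒢) has 16 members: { {  }, { E }, { F }, { A, B }, { C, D }, { E, F }, { A, B, E }, { A, B, F }, { C, D, E }, { C, D, F }, { A, B, C, D }, { A, B, E, F }, { C, D, E, F }, { A, B, C, D, E }, { A, B, C, D, F }, S }.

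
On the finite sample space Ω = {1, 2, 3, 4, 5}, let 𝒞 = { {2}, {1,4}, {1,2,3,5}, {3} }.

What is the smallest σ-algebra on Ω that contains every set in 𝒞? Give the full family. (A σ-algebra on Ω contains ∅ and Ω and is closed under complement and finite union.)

Seed the family with 𝒞 together with ∅ and Ω: { ∅, {2}, {3}, {1,4}, {1,2,3,5}, Ω }.
Step 1: +7 →
  {4}  = {1,2,3,5}ᶜ
  {2,3}  = {3} ∪ {2}
  {1,2,4}  = {1,4} ∪ {2}
  {1,3,4}  = {3} ∪ {1,4}
  {2,3,5}  = {1,4}ᶜ
  {1,2,4,5}  = {3}ᶜ
  {1,3,4,5}  = {2}ᶜ
Step 2 (8 new):
  {2,4}  = {2} ∪ {4}
  {2,5}  = {1,3,4}ᶜ
  {3,4}  = {3} ∪ {4}
  {3,5}  = {1,2,4}ᶜ
  {1,4,5}  = {2,3}ᶜ
  {2,3,4}  = {2,3} ∪ {4}
  {1,2,3,4}  = {2} ∪ {1,3,4}
  {2,3,4,5}  = {2,3,5} ∪ {4}
Step 3. New:
  {1}  = {2,3,4,5}ᶜ
  {5}  = {1,2,3,4}ᶜ
  {1,5}  = {2,3,4}ᶜ
  {1,2,5}  = {3,4}ᶜ
  {1,3,5}  = {2,4}ᶜ
  {2,4,5}  = {2,5} ∪ {2,4}
  {3,4,5}  = {3,4} ∪ {3,5}
Step 4: 4 new —
  {1,2}  = {3,4,5}ᶜ
  {1,3}  = {2,4,5}ᶜ
  {4,5}  = {5} ∪ {4}
  {1,2,3}  = {2,3} ∪ {1}
After Step 5 the family is unchanged; done.

Therefore σ(𝒞) = { ∅, {1}, {2}, {3}, {4}, {5}, {1,2}, {1,3}, {1,4}, {1,5}, {2,3}, {2,4}, {2,5}, {3,4}, {3,5}, {4,5}, {1,2,3}, {1,2,4}, {1,2,5}, {1,3,4}, {1,3,5}, {1,4,5}, {2,3,4}, {2,3,5}, {2,4,5}, {3,4,5}, {1,2,3,4}, {1,2,3,5}, {1,2,4,5}, {1,3,4,5}, {2,3,4,5}, Ω } (|σ(𝒞)| = 32).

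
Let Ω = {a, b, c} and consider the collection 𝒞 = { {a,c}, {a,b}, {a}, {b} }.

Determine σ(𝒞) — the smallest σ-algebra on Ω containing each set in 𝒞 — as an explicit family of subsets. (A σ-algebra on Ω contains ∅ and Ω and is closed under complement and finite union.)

Begin from { {}, {a}, {b}, {a,b}, {a,c}, Ω } (that is, 𝒞 plus ∅ and Ω).
Round 1. New:
  {c}  = Ω∖{a,b}
  {b,c}  = Ω∖{a}
  |family| = 8
Round 2: no new sets; the family is a σ-algebra.

σ(𝒞) = { {}, {a}, {b}, {c}, {a,b}, {a,c}, {b,c}, Ω }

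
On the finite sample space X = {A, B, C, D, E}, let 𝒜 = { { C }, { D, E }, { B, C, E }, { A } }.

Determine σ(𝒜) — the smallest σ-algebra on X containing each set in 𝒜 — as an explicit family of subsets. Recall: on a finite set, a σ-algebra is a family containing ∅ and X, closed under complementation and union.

Take S₀ = 𝒜 ∪ {∅, X} = { ∅, { A }, { C }, { D, E }, { B, C, E }, X }.
Iteration 1 (8 new):
  { A, C }  = { C } ∪ { A }
  { A, D }  = ᶜ of { B, C, E }
  { A, B, C }  = ᶜ of { D, E }
  { A, D, E }  = { D, E } ∪ { A }
  { C, D, E }  = { D, E } ∪ { C }
  { A, B, C, E }  = { B, C, E } ∪ { A }
  { A, B, D, E }  = ᶜ of { C }
  { B, C, D, E }  = ᶜ of { A }
  — 14 sets.
Iteration 2: 7 new —
  { D }  = ᶜ of { A, B, C, E }
  { A, B }  = ᶜ of { C, D, E }
  { B, C }  = ᶜ of { A, D, E }
  { A, C, D }  = { C } ∪ { A, D }
  { B, D, E }  = ᶜ of { A, C }
  { A, B, C, D }  = { A, B, C } ∪ { A, D }
  { A, C, D, E }  = { A, D, E } ∪ { C, D, E }
  — 21 sets.
Iteration 3: +6 →
  { B }  = ᶜ of { A, C, D, E }
  { E }  = ᶜ of { A, B, C, D }
  { B, E }  = ᶜ of { A, C, D }
  { C, D }  = { C } ∪ { D }
  { A, B, D }  = { A, D } ∪ { A, B }
  { B, C, D }  = { B, C } ∪ { D }
  — 27 sets.
Iteration 4 adds 5:
  { A, E }  = ᶜ of { B, C, D }
  { B, D }  = { B } ∪ { D }
  { C, E }  = ᶜ of { A, B, D }
  { A, B, E }  = ᶜ of { C, D }
  { A, C, E }  = { E } ∪ { A, C }
  — 32 sets.
Iteration 5: no new sets; the family is a σ-algebra.

Therefore σ(𝒜) = { ∅, { A }, { B }, { C }, { D }, { E }, { A, B }, { A, C }, { A, D }, { A, E }, { B, C }, { B, D }, { B, E }, { C, D }, { C, E }, { D, E }, { A, B, C }, { A, B, D }, { A, B, E }, { A, C, D }, { A, C, E }, { A, D, E }, { B, C, D }, { B, C, E }, { B, D, E }, { C, D, E }, { A, B, C, D }, { A, B, C, E }, { A, B, D, E }, { A, C, D, E }, { B, C, D, E }, X } (|σ(𝒜)| = 32).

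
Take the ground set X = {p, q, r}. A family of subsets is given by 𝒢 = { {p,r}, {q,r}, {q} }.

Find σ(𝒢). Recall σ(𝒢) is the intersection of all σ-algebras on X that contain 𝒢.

Take S₀ = 𝒢 ∪ {∅, X} = { ∅, {q}, {p,r}, {q,r}, X }.
Round 1 (1 new):
  {p}  = X∖{q,r}
Round 2 adds 1:
  {p,q}  = {q} ∪ {p}
Round 3: 1 new —
  {r}  = X∖{p,q}
Round 4: no new sets; the family is a σ-algebra.

σ(𝒢) = { ∅, {p}, {q}, {r}, {p,q}, {p,r}, {q,r}, X }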